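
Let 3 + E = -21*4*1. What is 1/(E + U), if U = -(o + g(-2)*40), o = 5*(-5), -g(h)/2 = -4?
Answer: -1/382 ≈ -0.0026178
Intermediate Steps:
g(h) = 8 (g(h) = -2*(-4) = 8)
o = -25
U = -295 (U = -(-25 + 8*40) = -(-25 + 320) = -1*295 = -295)
E = -87 (E = -3 - 21*4*1 = -3 - 84*1 = -3 - 84 = -87)
1/(E + U) = 1/(-87 - 295) = 1/(-382) = -1/382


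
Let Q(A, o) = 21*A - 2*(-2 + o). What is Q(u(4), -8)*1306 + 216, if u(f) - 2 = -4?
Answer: -28516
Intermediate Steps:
u(f) = -2 (u(f) = 2 - 4 = -2)
Q(A, o) = 4 - 2*o + 21*A (Q(A, o) = 21*A + (4 - 2*o) = 4 - 2*o + 21*A)
Q(u(4), -8)*1306 + 216 = (4 - 2*(-8) + 21*(-2))*1306 + 216 = (4 + 16 - 42)*1306 + 216 = -22*1306 + 216 = -28732 + 216 = -28516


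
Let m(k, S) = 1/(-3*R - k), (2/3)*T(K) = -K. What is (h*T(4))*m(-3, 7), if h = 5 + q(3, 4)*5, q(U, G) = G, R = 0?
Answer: -50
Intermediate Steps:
T(K) = -3*K/2 (T(K) = 3*(-K)/2 = -3*K/2)
h = 25 (h = 5 + 4*5 = 5 + 20 = 25)
m(k, S) = -1/k (m(k, S) = 1/(-3*0 - k) = 1/(0 - k) = 1/(-k) = -1/k)
(h*T(4))*m(-3, 7) = (25*(-3/2*4))*(-1/(-3)) = (25*(-6))*(-1*(-1/3)) = -150*1/3 = -50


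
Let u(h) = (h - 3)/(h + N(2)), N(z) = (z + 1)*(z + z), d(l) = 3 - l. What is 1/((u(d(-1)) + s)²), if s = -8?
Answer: 256/16129 ≈ 0.015872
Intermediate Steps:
N(z) = 2*z*(1 + z) (N(z) = (1 + z)*(2*z) = 2*z*(1 + z))
u(h) = (-3 + h)/(12 + h) (u(h) = (h - 3)/(h + 2*2*(1 + 2)) = (-3 + h)/(h + 2*2*3) = (-3 + h)/(h + 12) = (-3 + h)/(12 + h))
1/((u(d(-1)) + s)²) = 1/(((-3 + (3 - 1*(-1)))/(12 + (3 - 1*(-1))) - 8)²) = 1/(((-3 + (3 + 1))/(12 + (3 + 1)) - 8)²) = 1/(((-3 + 4)/(12 + 4) - 8)²) = 1/((1/16 - 8)²) = 1/((-127/16)²) = 1/(16129/256) = 256/16129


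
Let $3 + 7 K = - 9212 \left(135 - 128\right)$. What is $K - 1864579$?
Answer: $- \frac{13116540}{7} \approx -1.8738 \cdot 10^{6}$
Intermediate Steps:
$K = - \frac{64487}{7}$ ($K = - \frac{3}{7} + \frac{\left(-9212\right) \left(135 - 128\right)}{7} = - \frac{3}{7} + \frac{\left(-9212\right) 7}{7} = - \frac{3}{7} + \frac{1}{7} \left(-64484\right) = - \frac{3}{7} - 9212 = - \frac{64487}{7} \approx -9212.4$)
$K - 1864579 = - \frac{64487}{7} - 1864579 = - \frac{13116540}{7}$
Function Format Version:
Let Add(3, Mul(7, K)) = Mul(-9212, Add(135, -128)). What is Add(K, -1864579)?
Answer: Rational(-13116540, 7) ≈ -1.8738e+6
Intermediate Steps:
K = Rational(-64487, 7) (K = Add(Rational(-3, 7), Mul(Rational(1, 7), Mul(-9212, Add(135, -128)))) = Add(Rational(-3, 7), Mul(Rational(1, 7), Mul(-9212, 7))) = Add(Rational(-3, 7), Mul(Rational(1, 7), -64484)) = Add(Rational(-3, 7), -9212) = Rational(-64487, 7) ≈ -9212.4)
Add(K, -1864579) = Add(Rational(-64487, 7), -1864579) = Rational(-13116540, 7)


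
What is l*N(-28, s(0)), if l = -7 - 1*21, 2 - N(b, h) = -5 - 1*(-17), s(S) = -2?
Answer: 280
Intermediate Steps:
N(b, h) = -10 (N(b, h) = 2 - (-5 - 1*(-17)) = 2 - (-5 + 17) = 2 - 1*12 = 2 - 12 = -10)
l = -28 (l = -7 - 21 = -28)
l*N(-28, s(0)) = -28*(-10) = 280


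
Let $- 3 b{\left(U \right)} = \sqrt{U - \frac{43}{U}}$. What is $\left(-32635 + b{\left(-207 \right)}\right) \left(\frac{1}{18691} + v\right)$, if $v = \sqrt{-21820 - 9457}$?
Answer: $- \frac{\left(1 + 18691 i \sqrt{31277}\right) \left(6755445 + i \sqrt{984538}\right)}{3869037} \approx 845.99 - 5.7716 \cdot 10^{6} i$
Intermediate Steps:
$b{\left(U \right)} = - \frac{\sqrt{U - \frac{43}{U}}}{3}$
$v = i \sqrt{31277}$ ($v = \sqrt{-31277} = i \sqrt{31277} \approx 176.85 i$)
$\left(-32635 + b{\left(-207 \right)}\right) \left(\frac{1}{18691} + v\right) = \left(-32635 - \frac{\sqrt{-207 - \frac{43}{-207}}}{3}\right) \left(\frac{1}{18691} + i \sqrt{31277}\right) = \left(-32635 - \frac{\sqrt{-207 - - \frac{43}{207}}}{3}\right) \left(\frac{1}{18691} + i \sqrt{31277}\right) = \left(-32635 - \frac{\sqrt{-207 + \frac{43}{207}}}{3}\right) \left(\frac{1}{18691} + i \sqrt{31277}\right) = \left(-32635 - \frac{\sqrt{- \frac{42806}{207}}}{3}\right) \left(\frac{1}{18691} + i \sqrt{31277}\right) = \left(-32635 - \frac{\frac{1}{69} i \sqrt{984538}}{3}\right) \left(\frac{1}{18691} + i \sqrt{31277}\right) = \left(-32635 - \frac{i \sqrt{984538}}{207}\right) \left(\frac{1}{18691} + i \sqrt{31277}\right)$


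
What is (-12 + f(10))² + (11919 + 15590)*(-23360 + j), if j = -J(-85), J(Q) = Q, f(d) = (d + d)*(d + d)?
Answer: -640121431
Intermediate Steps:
f(d) = 4*d² (f(d) = (2*d)*(2*d) = 4*d²)
j = 85 (j = -1*(-85) = 85)
(-12 + f(10))² + (11919 + 15590)*(-23360 + j) = (-12 + 4*10²)² + (11919 + 15590)*(-23360 + 85) = (-12 + 4*100)² + 27509*(-23275) = (-12 + 400)² - 640271975 = 388² - 640271975 = 150544 - 640271975 = -640121431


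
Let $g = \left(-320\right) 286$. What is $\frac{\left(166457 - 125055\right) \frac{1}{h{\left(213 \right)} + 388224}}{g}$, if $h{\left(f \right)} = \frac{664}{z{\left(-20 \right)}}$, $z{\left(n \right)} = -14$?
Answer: $- \frac{144907}{124340719360} \approx -1.1654 \cdot 10^{-6}$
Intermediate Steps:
$h{\left(f \right)} = - \frac{332}{7}$ ($h{\left(f \right)} = \frac{664}{-14} = 664 \left(- \frac{1}{14}\right) = - \frac{332}{7}$)
$g = -91520$
$\frac{\left(166457 - 125055\right) \frac{1}{h{\left(213 \right)} + 388224}}{g} = \frac{\left(166457 - 125055\right) \frac{1}{- \frac{332}{7} + 388224}}{-91520} = \frac{41402}{\frac{2717236}{7}} \left(- \frac{1}{91520}\right) = 41402 \cdot \frac{7}{2717236} \left(- \frac{1}{91520}\right) = \frac{144907}{1358618} \left(- \frac{1}{91520}\right) = - \frac{144907}{124340719360}$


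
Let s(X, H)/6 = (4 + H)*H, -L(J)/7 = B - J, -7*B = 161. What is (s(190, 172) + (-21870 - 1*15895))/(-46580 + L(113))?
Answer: -143867/45628 ≈ -3.1530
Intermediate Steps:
B = -23 (B = -1/7*161 = -23)
L(J) = 161 + 7*J (L(J) = -7*(-23 - J) = 161 + 7*J)
s(X, H) = 6*H*(4 + H) (s(X, H) = 6*((4 + H)*H) = 6*(H*(4 + H)) = 6*H*(4 + H))
(s(190, 172) + (-21870 - 1*15895))/(-46580 + L(113)) = (6*172*(4 + 172) + (-21870 - 1*15895))/(-46580 + (161 + 7*113)) = (6*172*176 + (-21870 - 15895))/(-46580 + (161 + 791)) = (181632 - 37765)/(-46580 + 952) = 143867/(-45628) = 143867*(-1/45628) = -143867/45628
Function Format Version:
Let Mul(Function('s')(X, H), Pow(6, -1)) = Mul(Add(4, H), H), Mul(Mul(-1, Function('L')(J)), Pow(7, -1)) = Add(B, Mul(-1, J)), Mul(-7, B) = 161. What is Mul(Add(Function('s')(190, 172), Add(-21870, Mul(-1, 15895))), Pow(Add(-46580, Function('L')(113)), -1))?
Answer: Rational(-143867, 45628) ≈ -3.1530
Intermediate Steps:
B = -23 (B = Mul(Rational(-1, 7), 161) = -23)
Function('L')(J) = Add(161, Mul(7, J)) (Function('L')(J) = Mul(-7, Add(-23, Mul(-1, J))) = Add(161, Mul(7, J)))
Function('s')(X, H) = Mul(6, H, Add(4, H)) (Function('s')(X, H) = Mul(6, Mul(Add(4, H), H)) = Mul(6, Mul(H, Add(4, H))) = Mul(6, H, Add(4, H)))
Mul(Add(Function('s')(190, 172), Add(-21870, Mul(-1, 15895))), Pow(Add(-46580, Function('L')(113)), -1)) = Mul(Add(Mul(6, 172, Add(4, 172)), Add(-21870, Mul(-1, 15895))), Pow(Add(-46580, Add(161, Mul(7, 113))), -1)) = Mul(Add(Mul(6, 172, 176), Add(-21870, -15895)), Pow(Add(-46580, Add(161, 791)), -1)) = Mul(Add(181632, -37765), Pow(Add(-46580, 952), -1)) = Mul(143867, Pow(-45628, -1)) = Mul(143867, Rational(-1, 45628)) = Rational(-143867, 45628)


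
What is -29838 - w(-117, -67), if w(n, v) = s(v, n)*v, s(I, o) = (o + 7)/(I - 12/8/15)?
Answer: -1813418/61 ≈ -29728.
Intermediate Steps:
s(I, o) = (7 + o)/(-1/10 + I) (s(I, o) = (7 + o)/(I - 12*1/8*(1/15)) = (7 + o)/(I - 3/2*1/15) = (7 + o)/(I - 1/10) = (7 + o)/(-1/10 + I))
w(n, v) = 10*v*(7 + n)/(-1 + 10*v) (w(n, v) = (10*(7 + n)/(-1 + 10*v))*v = 10*v*(7 + n)/(-1 + 10*v))
-29838 - w(-117, -67) = -29838 - 10*(-67)*(7 - 117)/(-1 + 10*(-67)) = -29838 - 10*(-67)*(-110)/(-1 - 670) = -29838 - 10*(-67)*(-110)/(-671) = -29838 - 10*(-67)*(-1)*(-110)/671 = -29838 - 1*(-6700/61) = -29838 + 6700/61 = -1813418/61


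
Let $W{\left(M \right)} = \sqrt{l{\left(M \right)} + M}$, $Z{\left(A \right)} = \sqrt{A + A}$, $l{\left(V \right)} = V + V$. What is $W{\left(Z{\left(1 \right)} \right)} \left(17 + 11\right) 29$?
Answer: $812 \sqrt[4]{2} \sqrt{3} \approx 1672.5$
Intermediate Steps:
$l{\left(V \right)} = 2 V$
$Z{\left(A \right)} = \sqrt{2} \sqrt{A}$ ($Z{\left(A \right)} = \sqrt{2 A} = \sqrt{2} \sqrt{A}$)
$W{\left(M \right)} = \sqrt{3} \sqrt{M}$ ($W{\left(M \right)} = \sqrt{2 M + M} = \sqrt{3 M} = \sqrt{3} \sqrt{M}$)
$W{\left(Z{\left(1 \right)} \right)} \left(17 + 11\right) 29 = \sqrt{3} \sqrt{\sqrt{2} \sqrt{1}} \left(17 + 11\right) 29 = \sqrt{3} \sqrt{\sqrt{2} \cdot 1} \cdot 28 \cdot 29 = \sqrt{3} \sqrt{\sqrt{2}} \cdot 28 \cdot 29 = \sqrt{3} \sqrt[4]{2} \cdot 28 \cdot 29 = \sqrt[4]{2} \sqrt{3} \cdot 28 \cdot 29 = 28 \sqrt[4]{2} \sqrt{3} \cdot 29 = 812 \sqrt[4]{2} \sqrt{3}$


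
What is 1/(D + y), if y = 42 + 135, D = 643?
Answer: 1/820 ≈ 0.0012195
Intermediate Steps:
y = 177
1/(D + y) = 1/(643 + 177) = 1/820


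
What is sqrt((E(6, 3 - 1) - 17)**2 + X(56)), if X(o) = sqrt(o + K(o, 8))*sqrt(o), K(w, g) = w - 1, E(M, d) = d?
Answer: sqrt(225 + 2*sqrt(1554)) ≈ 17.431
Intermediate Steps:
K(w, g) = -1 + w
X(o) = sqrt(o)*sqrt(-1 + 2*o) (X(o) = sqrt(o + (-1 + o))*sqrt(o) = sqrt(-1 + 2*o)*sqrt(o) = sqrt(o)*sqrt(-1 + 2*o))
sqrt((E(6, 3 - 1) - 17)**2 + X(56)) = sqrt(((3 - 1) - 17)**2 + sqrt(56)*sqrt(-1 + 2*56)) = sqrt((2 - 17)**2 + (2*sqrt(14))*sqrt(-1 + 112)) = sqrt((-15)**2 + (2*sqrt(14))*sqrt(111)) = sqrt(225 + 2*sqrt(1554))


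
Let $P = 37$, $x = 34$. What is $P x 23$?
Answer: $28934$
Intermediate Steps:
$P x 23 = 37 \cdot 34 \cdot 23 = 1258 \cdot 23 = 28934$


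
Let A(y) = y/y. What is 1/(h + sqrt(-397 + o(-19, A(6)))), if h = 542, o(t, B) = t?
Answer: 271/147090 - I*sqrt(26)/73545 ≈ 0.0018424 - 6.9332e-5*I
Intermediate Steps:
A(y) = 1
1/(h + sqrt(-397 + o(-19, A(6)))) = 1/(542 + sqrt(-397 - 19)) = 1/(542 + sqrt(-416)) = 1/(542 + 4*I*sqrt(26))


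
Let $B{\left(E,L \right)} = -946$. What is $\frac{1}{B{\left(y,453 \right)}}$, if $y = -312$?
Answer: $- \frac{1}{946} \approx -0.0010571$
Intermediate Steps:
$\frac{1}{B{\left(y,453 \right)}} = \frac{1}{-946} = - \frac{1}{946}$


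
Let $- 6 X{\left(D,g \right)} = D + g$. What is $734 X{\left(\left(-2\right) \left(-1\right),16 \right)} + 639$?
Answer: $-1563$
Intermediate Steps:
$X{\left(D,g \right)} = - \frac{D}{6} - \frac{g}{6}$ ($X{\left(D,g \right)} = - \frac{D + g}{6} = - \frac{D}{6} - \frac{g}{6}$)
$734 X{\left(\left(-2\right) \left(-1\right),16 \right)} + 639 = 734 \left(- \frac{\left(-2\right) \left(-1\right)}{6} - \frac{8}{3}\right) + 639 = 734 \left(\left(- \frac{1}{6}\right) 2 - \frac{8}{3}\right) + 639 = 734 \left(- \frac{1}{3} - \frac{8}{3}\right) + 639 = 734 \left(-3\right) + 639 = -2202 + 639 = -1563$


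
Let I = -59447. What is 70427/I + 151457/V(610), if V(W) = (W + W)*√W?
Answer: -70427/59447 + 151457*√610/744200 ≈ 3.8418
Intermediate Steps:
V(W) = 2*W^(3/2) (V(W) = (2*W)*√W = 2*W^(3/2))
70427/I + 151457/V(610) = 70427/(-59447) + 151457/((2*610^(3/2))) = 70427*(-1/59447) + 151457/((2*(610*√610))) = -70427/59447 + 151457/((1220*√610)) = -70427/59447 + 151457*(√610/744200) = -70427/59447 + 151457*√610/744200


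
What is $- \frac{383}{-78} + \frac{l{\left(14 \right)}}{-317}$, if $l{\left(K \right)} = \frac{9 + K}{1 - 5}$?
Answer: $\frac{243719}{49452} \approx 4.9284$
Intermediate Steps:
$l{\left(K \right)} = - \frac{9}{4} - \frac{K}{4}$ ($l{\left(K \right)} = \frac{9 + K}{-4} = \left(9 + K\right) \left(- \frac{1}{4}\right) = - \frac{9}{4} - \frac{K}{4}$)
$- \frac{383}{-78} + \frac{l{\left(14 \right)}}{-317} = - \frac{383}{-78} + \frac{- \frac{9}{4} - \frac{7}{2}}{-317} = \left(-383\right) \left(- \frac{1}{78}\right) + \left(- \frac{9}{4} - \frac{7}{2}\right) \left(- \frac{1}{317}\right) = \frac{383}{78} - - \frac{23}{1268} = \frac{383}{78} + \frac{23}{1268} = \frac{243719}{49452}$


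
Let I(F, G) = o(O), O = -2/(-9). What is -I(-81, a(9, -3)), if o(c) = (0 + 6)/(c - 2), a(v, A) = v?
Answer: 27/8 ≈ 3.3750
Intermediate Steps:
O = 2/9 (O = -2*(-⅑) = 2/9 ≈ 0.22222)
o(c) = 6/(-2 + c)
I(F, G) = -27/8 (I(F, G) = 6/(-2 + 2/9) = 6/(-16/9) = 6*(-9/16) = -27/8)
-I(-81, a(9, -3)) = -1*(-27/8) = 27/8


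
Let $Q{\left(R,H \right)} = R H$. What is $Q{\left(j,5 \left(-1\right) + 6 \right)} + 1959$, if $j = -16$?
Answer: $1943$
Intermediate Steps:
$Q{\left(R,H \right)} = H R$
$Q{\left(j,5 \left(-1\right) + 6 \right)} + 1959 = \left(5 \left(-1\right) + 6\right) \left(-16\right) + 1959 = \left(-5 + 6\right) \left(-16\right) + 1959 = 1 \left(-16\right) + 1959 = -16 + 1959 = 1943$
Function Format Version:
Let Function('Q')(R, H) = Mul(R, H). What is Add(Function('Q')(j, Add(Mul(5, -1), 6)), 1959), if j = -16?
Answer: 1943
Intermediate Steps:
Function('Q')(R, H) = Mul(H, R)
Add(Function('Q')(j, Add(Mul(5, -1), 6)), 1959) = Add(Mul(Add(Mul(5, -1), 6), -16), 1959) = Add(Mul(Add(-5, 6), -16), 1959) = Add(Mul(1, -16), 1959) = Add(-16, 1959) = 1943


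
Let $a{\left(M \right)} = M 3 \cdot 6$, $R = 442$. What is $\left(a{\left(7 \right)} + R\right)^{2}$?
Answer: $322624$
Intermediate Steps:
$a{\left(M \right)} = 18 M$ ($a{\left(M \right)} = 3 M 6 = 18 M$)
$\left(a{\left(7 \right)} + R\right)^{2} = \left(18 \cdot 7 + 442\right)^{2} = \left(126 + 442\right)^{2} = 568^{2} = 322624$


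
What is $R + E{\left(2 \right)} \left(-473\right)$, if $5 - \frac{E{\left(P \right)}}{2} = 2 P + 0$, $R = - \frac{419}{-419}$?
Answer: $-945$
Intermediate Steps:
$R = 1$ ($R = \left(-419\right) \left(- \frac{1}{419}\right) = 1$)
$E{\left(P \right)} = 10 - 4 P$ ($E{\left(P \right)} = 10 - 2 \left(2 P + 0\right) = 10 - 2 \cdot 2 P = 10 - 4 P$)
$R + E{\left(2 \right)} \left(-473\right) = 1 + \left(10 - 8\right) \left(-473\right) = 1 + 2 \left(-473\right) = 1 - 946 = -945$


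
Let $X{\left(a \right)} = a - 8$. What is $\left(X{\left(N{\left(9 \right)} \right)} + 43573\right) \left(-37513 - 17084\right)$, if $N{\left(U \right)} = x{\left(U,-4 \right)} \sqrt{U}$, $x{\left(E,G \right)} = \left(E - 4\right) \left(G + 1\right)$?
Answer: $-2376061440$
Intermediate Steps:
$x{\left(E,G \right)} = \left(1 + G\right) \left(-4 + E\right)$ ($x{\left(E,G \right)} = \left(-4 + E\right) \left(1 + G\right) = \left(1 + G\right) \left(-4 + E\right)$)
$N{\left(U \right)} = \sqrt{U} \left(12 - 3 U\right)$ ($N{\left(U \right)} = \left(-4 + U - -16 + U \left(-4\right)\right) \sqrt{U} = \left(-4 + U + 16 - 4 U\right) \sqrt{U} = \left(12 - 3 U\right) \sqrt{U} = \sqrt{U} \left(12 - 3 U\right)$)
$X{\left(a \right)} = -8 + a$ ($X{\left(a \right)} = a - 8 = -8 + a$)
$\left(X{\left(N{\left(9 \right)} \right)} + 43573\right) \left(-37513 - 17084\right) = \left(\left(-8 + 3 \sqrt{9} \left(4 - 9\right)\right) + 43573\right) \left(-37513 - 17084\right) = \left(\left(-8 + 3 \cdot 3 \left(4 - 9\right)\right) + 43573\right) \left(-54597\right) = \left(\left(-8 + 3 \cdot 3 \left(-5\right)\right) + 43573\right) \left(-54597\right) = \left(\left(-8 - 45\right) + 43573\right) \left(-54597\right) = \left(-53 + 43573\right) \left(-54597\right) = 43520 \left(-54597\right) = -2376061440$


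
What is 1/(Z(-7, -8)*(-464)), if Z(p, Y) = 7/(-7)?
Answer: 1/464 ≈ 0.0021552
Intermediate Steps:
Z(p, Y) = -1 (Z(p, Y) = 7*(-1/7) = -1)
1/(Z(-7, -8)*(-464)) = 1/(-1*(-464)) = 1/464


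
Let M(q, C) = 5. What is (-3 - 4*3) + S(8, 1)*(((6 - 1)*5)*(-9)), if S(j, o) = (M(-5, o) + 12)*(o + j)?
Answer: -34440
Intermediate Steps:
S(j, o) = 17*j + 17*o (S(j, o) = (5 + 12)*(o + j) = 17*(j + o) = 17*j + 17*o)
(-3 - 4*3) + S(8, 1)*(((6 - 1)*5)*(-9)) = (-3 - 4*3) + (17*8 + 17*1)*(((6 - 1)*5)*(-9)) = (-3 - 12) + (136 + 17)*((5*5)*(-9)) = -15 + 153*(25*(-9)) = -15 + 153*(-225) = -15 - 34425 = -34440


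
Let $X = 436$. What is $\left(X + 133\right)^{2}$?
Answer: $323761$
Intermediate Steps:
$\left(X + 133\right)^{2} = \left(436 + 133\right)^{2} = 569^{2} = 323761$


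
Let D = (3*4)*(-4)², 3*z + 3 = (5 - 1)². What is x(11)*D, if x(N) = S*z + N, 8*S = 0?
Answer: 2112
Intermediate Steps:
z = 13/3 (z = -1 + (5 - 1)²/3 = -1 + (⅓)*4² = -1 + (⅓)*16 = -1 + 16/3 = 13/3 ≈ 4.3333)
S = 0 (S = (⅛)*0 = 0)
x(N) = N (x(N) = 0*(13/3) + N = 0 + N = N)
D = 192 (D = 12*16 = 192)
x(11)*D = 11*192 = 2112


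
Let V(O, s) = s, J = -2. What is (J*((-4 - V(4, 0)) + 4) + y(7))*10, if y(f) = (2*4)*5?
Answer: 400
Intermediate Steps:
y(f) = 40 (y(f) = 8*5 = 40)
(J*((-4 - V(4, 0)) + 4) + y(7))*10 = (-2*((-4 - 1*0) + 4) + 40)*10 = (-2*((-4 + 0) + 4) + 40)*10 = (-2*(-4 + 4) + 40)*10 = (-2*0 + 40)*10 = (0 + 40)*10 = 40*10 = 400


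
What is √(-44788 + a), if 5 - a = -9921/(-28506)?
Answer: I*√4043399106246/9502 ≈ 211.62*I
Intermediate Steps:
a = 44203/9502 (a = 5 - (-9921)/(-28506) = 5 - (-9921)*(-1)/28506 = 5 - 1*3307/9502 = 5 - 3307/9502 = 44203/9502 ≈ 4.6520)
√(-44788 + a) = √(-44788 + 44203/9502) = √(-425531373/9502) = I*√4043399106246/9502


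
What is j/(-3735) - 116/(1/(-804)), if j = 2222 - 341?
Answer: 38704351/415 ≈ 93264.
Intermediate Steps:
j = 1881
j/(-3735) - 116/(1/(-804)) = 1881/(-3735) - 116/(1/(-804)) = 1881*(-1/3735) - 116/(-1/804) = -209/415 - 116*(-804) = -209/415 + 93264 = 38704351/415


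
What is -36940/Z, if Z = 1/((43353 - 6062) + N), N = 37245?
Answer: -2753359840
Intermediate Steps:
Z = 1/74536 (Z = 1/((43353 - 6062) + 37245) = 1/(37291 + 37245) = 1/74536 ≈ 1.3416e-5)
-36940/Z = -36940/1/74536 = -36940*74536 = -2753359840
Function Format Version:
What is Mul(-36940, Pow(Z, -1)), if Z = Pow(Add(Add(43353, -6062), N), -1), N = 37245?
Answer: -2753359840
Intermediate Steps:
Z = Rational(1, 74536) (Z = Pow(Add(Add(43353, -6062), 37245), -1) = Pow(Add(37291, 37245), -1) = Pow(74536, -1) = Rational(1, 74536) ≈ 1.3416e-5)
Mul(-36940, Pow(Z, -1)) = Mul(-36940, Pow(Rational(1, 74536), -1)) = Mul(-36940, 74536) = -2753359840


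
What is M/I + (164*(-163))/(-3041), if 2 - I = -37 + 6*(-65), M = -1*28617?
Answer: -25185423/434863 ≈ -57.916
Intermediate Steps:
M = -28617
I = 429 (I = 2 - (-37 + 6*(-65)) = 2 - (-37 - 390) = 2 - 1*(-427) = 2 + 427 = 429)
M/I + (164*(-163))/(-3041) = -28617/429 + (164*(-163))/(-3041) = -28617*1/429 - 26732*(-1/3041) = -9539/143 + 26732/3041 = -25185423/434863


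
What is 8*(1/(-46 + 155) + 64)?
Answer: 55816/109 ≈ 512.07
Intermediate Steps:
8*(1/(-46 + 155) + 64) = 8*(1/109 + 64) = 8*(6977/109) = 55816/109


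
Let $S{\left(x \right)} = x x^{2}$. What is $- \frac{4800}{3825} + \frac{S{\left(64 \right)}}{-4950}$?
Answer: $- \frac{2281024}{42075} \approx -54.213$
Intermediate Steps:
$S{\left(x \right)} = x^{3}$
$- \frac{4800}{3825} + \frac{S{\left(64 \right)}}{-4950} = - \frac{4800}{3825} + \frac{64^{3}}{-4950} = \left(-4800\right) \frac{1}{3825} + 262144 \left(- \frac{1}{4950}\right) = - \frac{64}{51} - \frac{131072}{2475} = - \frac{2281024}{42075}$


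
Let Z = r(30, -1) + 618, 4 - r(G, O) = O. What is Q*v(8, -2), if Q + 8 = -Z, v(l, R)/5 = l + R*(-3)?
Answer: -44170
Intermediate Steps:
r(G, O) = 4 - O
v(l, R) = -15*R + 5*l (v(l, R) = 5*(l + R*(-3)) = 5*(l - 3*R) = -15*R + 5*l)
Z = 623 (Z = (4 - 1*(-1)) + 618 = (4 + 1) + 618 = 5 + 618 = 623)
Q = -631 (Q = -8 - 1*623 = -8 - 623 = -631)
Q*v(8, -2) = -631*(-15*(-2) + 5*8) = -631*(30 + 40) = -631*70 = -44170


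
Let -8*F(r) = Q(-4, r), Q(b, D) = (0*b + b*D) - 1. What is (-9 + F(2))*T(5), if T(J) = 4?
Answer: -63/2 ≈ -31.500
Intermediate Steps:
Q(b, D) = -1 + D*b (Q(b, D) = (0 + D*b) - 1 = D*b - 1 = -1 + D*b)
F(r) = ⅛ + r/2 (F(r) = -(-1 + r*(-4))/8 = -(-1 - 4*r)/8 = ⅛ + r/2)
(-9 + F(2))*T(5) = (-9 + (⅛ + (½)*2))*4 = (-9 + (⅛ + 1))*4 = (-9 + 9/8)*4 = -63/8*4 = -63/2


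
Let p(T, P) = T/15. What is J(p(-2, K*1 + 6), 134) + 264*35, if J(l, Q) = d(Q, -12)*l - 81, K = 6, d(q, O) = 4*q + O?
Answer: 136337/15 ≈ 9089.1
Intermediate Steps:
d(q, O) = O + 4*q
p(T, P) = T/15 (p(T, P) = T*(1/15) = T/15)
J(l, Q) = -81 + l*(-12 + 4*Q) (J(l, Q) = (-12 + 4*Q)*l - 81 = l*(-12 + 4*Q) - 81 = -81 + l*(-12 + 4*Q))
J(p(-2, K*1 + 6), 134) + 264*35 = (-81 + 4*((1/15)*(-2))*(-3 + 134)) + 264*35 = (-81 + 4*(-2/15)*131) + 9240 = (-81 - 1048/15) + 9240 = -2263/15 + 9240 = 136337/15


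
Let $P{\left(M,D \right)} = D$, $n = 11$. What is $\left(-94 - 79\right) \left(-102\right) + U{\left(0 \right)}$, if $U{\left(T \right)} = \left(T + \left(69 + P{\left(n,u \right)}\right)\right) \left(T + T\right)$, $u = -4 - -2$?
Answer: $17646$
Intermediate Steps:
$u = -2$ ($u = -4 + 2 = -2$)
$U{\left(T \right)} = 2 T \left(67 + T\right)$ ($U{\left(T \right)} = \left(T + \left(69 - 2\right)\right) \left(T + T\right) = \left(T + 67\right) 2 T = \left(67 + T\right) 2 T = 2 T \left(67 + T\right)$)
$\left(-94 - 79\right) \left(-102\right) + U{\left(0 \right)} = \left(-94 - 79\right) \left(-102\right) + 2 \cdot 0 \left(67 + 0\right) = \left(-173\right) \left(-102\right) + 2 \cdot 0 \cdot 67 = 17646 + 0 = 17646$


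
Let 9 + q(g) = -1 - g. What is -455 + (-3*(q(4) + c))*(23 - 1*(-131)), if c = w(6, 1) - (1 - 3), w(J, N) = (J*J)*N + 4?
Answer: -13391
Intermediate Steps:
w(J, N) = 4 + N*J² (w(J, N) = J²*N + 4 = N*J² + 4 = 4 + N*J²)
q(g) = -10 - g (q(g) = -9 + (-1 - g) = -10 - g)
c = 42 (c = (4 + 1*6²) - (1 - 3) = (4 + 1*36) - 1*(-2) = (4 + 36) + 2 = 40 + 2 = 42)
-455 + (-3*(q(4) + c))*(23 - 1*(-131)) = -455 + (-3*((-10 - 1*4) + 42))*(23 - 1*(-131)) = -455 + (-3*((-10 - 4) + 42))*(23 + 131) = -455 - 3*(-14 + 42)*154 = -455 - 3*28*154 = -455 - 84*154 = -455 - 12936 = -13391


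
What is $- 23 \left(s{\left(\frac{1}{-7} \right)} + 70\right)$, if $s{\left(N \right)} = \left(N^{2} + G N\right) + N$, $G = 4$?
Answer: $- \frac{78108}{49} \approx -1594.0$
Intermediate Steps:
$s{\left(N \right)} = N^{2} + 5 N$ ($s{\left(N \right)} = \left(N^{2} + 4 N\right) + N = N^{2} + 5 N$)
$- 23 \left(s{\left(\frac{1}{-7} \right)} + 70\right) = - 23 \left(\frac{5 + \frac{1}{-7}}{-7} + 70\right) = - 23 \left(- \frac{5 - \frac{1}{7}}{7} + 70\right) = - 23 \left(\left(- \frac{1}{7}\right) \frac{34}{7} + 70\right) = - 23 \left(- \frac{34}{49} + 70\right) = \left(-23\right) \frac{3396}{49} = - \frac{78108}{49}$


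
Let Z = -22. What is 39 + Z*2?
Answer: -5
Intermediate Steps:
39 + Z*2 = 39 - 22*2 = 39 - 44 = -5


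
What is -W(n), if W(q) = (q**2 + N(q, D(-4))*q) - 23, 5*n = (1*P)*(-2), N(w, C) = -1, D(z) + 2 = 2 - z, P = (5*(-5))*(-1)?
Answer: -87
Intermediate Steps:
P = 25 (P = -25*(-1) = 25)
D(z) = -z (D(z) = -2 + (2 - z) = -z)
n = -10 (n = ((1*25)*(-2))/5 = (25*(-2))/5 = (1/5)*(-50) = -10)
W(q) = -23 + q**2 - q (W(q) = (q**2 - q) - 23 = -23 + q**2 - q)
-W(n) = -(-23 + (-10)**2 - 1*(-10)) = -(-23 + 100 + 10) = -1*87 = -87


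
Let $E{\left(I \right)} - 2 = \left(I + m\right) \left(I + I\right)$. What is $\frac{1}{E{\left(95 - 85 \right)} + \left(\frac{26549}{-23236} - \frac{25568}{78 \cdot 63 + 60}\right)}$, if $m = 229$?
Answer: $\frac{57787932}{275978814437} \approx 0.00020939$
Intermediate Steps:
$E{\left(I \right)} = 2 + 2 I \left(229 + I\right)$ ($E{\left(I \right)} = 2 + \left(I + 229\right) \left(I + I\right) = 2 + \left(229 + I\right) 2 I = 2 + 2 I \left(229 + I\right)$)
$\frac{1}{E{\left(95 - 85 \right)} + \left(\frac{26549}{-23236} - \frac{25568}{78 \cdot 63 + 60}\right)} = \frac{1}{\left(2 + 2 \left(95 - 85\right)^{2} + 458 \left(95 - 85\right)\right) + \left(\frac{26549}{-23236} - \frac{25568}{78 \cdot 63 + 60}\right)} = \frac{1}{\left(2 + 2 \left(95 - 85\right)^{2} + 458 \left(95 - 85\right)\right) + \left(26549 \left(- \frac{1}{23236}\right) - \frac{25568}{4914 + 60}\right)} = \frac{1}{\left(2 + 2 \cdot 10^{2} + 458 \cdot 10\right) - \left(\frac{26549}{23236} + \frac{25568}{4974}\right)} = \frac{1}{\left(2 + 2 \cdot 100 + 4580\right) - \frac{363076387}{57787932}} = \frac{1}{\left(2 + 200 + 4580\right) - \frac{363076387}{57787932}} = \frac{1}{4782 - \frac{363076387}{57787932}} = \frac{1}{\frac{275978814437}{57787932}} = \frac{57787932}{275978814437}$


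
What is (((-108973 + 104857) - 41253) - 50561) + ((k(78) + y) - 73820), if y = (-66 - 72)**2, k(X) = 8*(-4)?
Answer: -150738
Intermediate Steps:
k(X) = -32
y = 19044 (y = (-138)**2 = 19044)
(((-108973 + 104857) - 41253) - 50561) + ((k(78) + y) - 73820) = (((-108973 + 104857) - 41253) - 50561) + ((-32 + 19044) - 73820) = ((-4116 - 41253) - 50561) + (19012 - 73820) = (-45369 - 50561) - 54808 = -95930 - 54808 = -150738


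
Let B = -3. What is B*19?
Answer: -57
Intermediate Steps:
B*19 = -3*19 = -57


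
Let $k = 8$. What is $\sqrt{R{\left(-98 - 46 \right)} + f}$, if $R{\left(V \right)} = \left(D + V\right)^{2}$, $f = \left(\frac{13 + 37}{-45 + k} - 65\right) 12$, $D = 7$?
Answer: $\frac{\sqrt{24604741}}{37} \approx 134.06$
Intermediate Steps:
$f = - \frac{29460}{37}$ ($f = \left(\frac{13 + 37}{-45 + 8} - 65\right) 12 = \left(\frac{50}{-37} - 65\right) 12 = \left(50 \left(- \frac{1}{37}\right) - 65\right) 12 = \left(- \frac{50}{37} - 65\right) 12 = \left(- \frac{2455}{37}\right) 12 = - \frac{29460}{37} \approx -796.22$)
$R{\left(V \right)} = \left(7 + V\right)^{2}$
$\sqrt{R{\left(-98 - 46 \right)} + f} = \sqrt{\left(7 - 144\right)^{2} - \frac{29460}{37}} = \sqrt{\left(-137\right)^{2} - \frac{29460}{37}} = \sqrt{18769 - \frac{29460}{37}} = \sqrt{\frac{664993}{37}} = \frac{\sqrt{24604741}}{37}$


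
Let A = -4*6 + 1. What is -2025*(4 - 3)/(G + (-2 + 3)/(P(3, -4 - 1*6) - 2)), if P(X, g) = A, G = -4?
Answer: 50625/101 ≈ 501.24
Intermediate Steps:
A = -23 (A = -24 + 1 = -23)
P(X, g) = -23
-2025*(4 - 3)/(G + (-2 + 3)/(P(3, -4 - 1*6) - 2)) = -2025*(4 - 3)/(-4 + (-2 + 3)/(-23 - 2)) = -2025/(-4 + 1/(-25)) = -2025/(-4 + 1*(-1/25)) = -2025/(-4 - 1/25) = -2025/(-101/25) = -2025*(-25)/101 = -2025*(-25/101) = 50625/101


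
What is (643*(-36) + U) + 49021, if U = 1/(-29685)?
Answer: 768040004/29685 ≈ 25873.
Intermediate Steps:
U = -1/29685 ≈ -3.3687e-5
(643*(-36) + U) + 49021 = (643*(-36) - 1/29685) + 49021 = (-23148 - 1/29685) + 49021 = -687148381/29685 + 49021 = 768040004/29685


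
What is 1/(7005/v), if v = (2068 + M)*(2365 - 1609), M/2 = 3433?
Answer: 2251368/2335 ≈ 964.18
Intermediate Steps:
M = 6866 (M = 2*3433 = 6866)
v = 6754104 (v = (2068 + 6866)*(2365 - 1609) = 8934*756 = 6754104)
1/(7005/v) = 1/(7005/6754104) = 1/(7005*(1/6754104)) = 1/(2335/2251368) = 2251368/2335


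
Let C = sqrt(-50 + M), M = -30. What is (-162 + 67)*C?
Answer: -380*I*sqrt(5) ≈ -849.71*I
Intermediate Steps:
C = 4*I*sqrt(5) (C = sqrt(-50 - 30) = sqrt(-80) = 4*I*sqrt(5) ≈ 8.9443*I)
(-162 + 67)*C = (-162 + 67)*(4*I*sqrt(5)) = -380*I*sqrt(5)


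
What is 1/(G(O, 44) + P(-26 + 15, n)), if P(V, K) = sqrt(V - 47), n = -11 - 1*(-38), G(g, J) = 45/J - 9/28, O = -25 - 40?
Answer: 2079/173399 - 5929*I*sqrt(58)/346798 ≈ 0.01199 - 0.1302*I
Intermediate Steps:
O = -65
G(g, J) = -9/28 + 45/J (G(g, J) = 45/J - 9*1/28 = 45/J - 9/28 = -9/28 + 45/J)
n = 27 (n = -11 + 38 = 27)
P(V, K) = sqrt(-47 + V)
1/(G(O, 44) + P(-26 + 15, n)) = 1/((-9/28 + 45/44) + sqrt(-47 + (-26 + 15))) = 1/((-9/28 + 45*(1/44)) + sqrt(-47 - 11)) = 1/((-9/28 + 45/44) + sqrt(-58)) = 1/(54/77 + I*sqrt(58))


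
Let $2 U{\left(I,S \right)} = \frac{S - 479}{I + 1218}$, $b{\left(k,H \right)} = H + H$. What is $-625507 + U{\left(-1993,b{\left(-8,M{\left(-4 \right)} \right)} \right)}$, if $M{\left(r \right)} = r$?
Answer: $- \frac{969535363}{1550} \approx -6.2551 \cdot 10^{5}$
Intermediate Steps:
$b{\left(k,H \right)} = 2 H$
$U{\left(I,S \right)} = \frac{-479 + S}{2 \left(1218 + I\right)}$ ($U{\left(I,S \right)} = \frac{\left(S - 479\right) \frac{1}{I + 1218}}{2} = \frac{\left(-479 + S\right) \frac{1}{1218 + I}}{2} = \frac{\frac{1}{1218 + I} \left(-479 + S\right)}{2} = \frac{-479 + S}{2 \left(1218 + I\right)}$)
$-625507 + U{\left(-1993,b{\left(-8,M{\left(-4 \right)} \right)} \right)} = -625507 + \frac{-479 + 2 \left(-4\right)}{2 \left(1218 - 1993\right)} = -625507 + \frac{-479 - 8}{2 \left(-775\right)} = -625507 + \frac{1}{2} \left(- \frac{1}{775}\right) \left(-487\right) = -625507 + \frac{487}{1550} = - \frac{969535363}{1550}$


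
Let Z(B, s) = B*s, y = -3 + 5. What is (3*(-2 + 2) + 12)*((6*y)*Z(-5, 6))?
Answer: -4320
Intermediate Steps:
y = 2
(3*(-2 + 2) + 12)*((6*y)*Z(-5, 6)) = (3*(-2 + 2) + 12)*((6*2)*(-5*6)) = (3*0 + 12)*(12*(-30)) = (0 + 12)*(-360) = 12*(-360) = -4320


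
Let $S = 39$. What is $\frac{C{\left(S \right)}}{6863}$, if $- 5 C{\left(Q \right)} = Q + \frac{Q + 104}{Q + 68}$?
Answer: $- \frac{4316}{3671705} \approx -0.0011755$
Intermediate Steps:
$C{\left(Q \right)} = - \frac{Q}{5} - \frac{104 + Q}{5 \left(68 + Q\right)}$ ($C{\left(Q \right)} = - \frac{Q + \frac{Q + 104}{Q + 68}}{5} = - \frac{Q + \frac{104 + Q}{68 + Q}}{5} = - \frac{Q}{5} - \frac{104 + Q}{5 \left(68 + Q\right)}$)
$\frac{C{\left(S \right)}}{6863} = \frac{\frac{1}{5} \frac{1}{68 + 39} \left(-104 - 39^{2} - 2691\right)}{6863} = \frac{-104 - 1521 - 2691}{5 \cdot 107} \cdot \frac{1}{6863} = \frac{1}{5} \cdot \frac{1}{107} \left(-104 - 1521 - 2691\right) \frac{1}{6863} = \frac{1}{5} \cdot \frac{1}{107} \left(-4316\right) \frac{1}{6863} = \left(- \frac{4316}{535}\right) \frac{1}{6863} = - \frac{4316}{3671705}$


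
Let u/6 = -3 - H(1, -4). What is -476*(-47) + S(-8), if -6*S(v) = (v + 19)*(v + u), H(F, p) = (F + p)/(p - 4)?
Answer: 538171/24 ≈ 22424.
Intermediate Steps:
H(F, p) = (F + p)/(-4 + p)
u = -81/4 (u = 6*(-3 - (1 - 4)/(-4 - 4)) = 6*(-3 - (-3)/(-8)) = 6*(-3 - (-1)*(-3)/8) = 6*(-3 - 1*3/8) = 6*(-3 - 3/8) = 6*(-27/8) = -81/4 ≈ -20.250)
S(v) = -(19 + v)*(-81/4 + v)/6 (S(v) = -(v + 19)*(v - 81/4)/6 = -(19 + v)*(-81/4 + v)/6)
-476*(-47) + S(-8) = -476*(-47) + (513/8 - 1/6*(-8)**2 + (5/24)*(-8)) = 22372 + (513/8 - 1/6*64 - 5/3) = 22372 + (513/8 - 32/3 - 5/3) = 22372 + 1243/24 = 538171/24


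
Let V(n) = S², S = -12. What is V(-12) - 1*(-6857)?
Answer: 7001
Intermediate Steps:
V(n) = 144 (V(n) = (-12)² = 144)
V(-12) - 1*(-6857) = 144 - 1*(-6857) = 144 + 6857 = 7001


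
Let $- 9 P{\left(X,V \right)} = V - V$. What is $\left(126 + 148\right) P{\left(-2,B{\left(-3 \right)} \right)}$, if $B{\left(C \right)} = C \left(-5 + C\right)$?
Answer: $0$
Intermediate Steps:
$P{\left(X,V \right)} = 0$ ($P{\left(X,V \right)} = - \frac{V - V}{9} = \left(- \frac{1}{9}\right) 0 = 0$)
$\left(126 + 148\right) P{\left(-2,B{\left(-3 \right)} \right)} = \left(126 + 148\right) 0 = 274 \cdot 0 = 0$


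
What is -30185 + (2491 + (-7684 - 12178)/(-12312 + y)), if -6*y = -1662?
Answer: -333277428/12035 ≈ -27692.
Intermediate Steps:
y = 277 (y = -1/6*(-1662) = 277)
-30185 + (2491 + (-7684 - 12178)/(-12312 + y)) = -30185 + (2491 + (-7684 - 12178)/(-12312 + 277)) = -30185 + (2491 - 19862/(-12035)) = -30185 + (2491 - 19862*(-1/12035)) = -30185 + (2491 + 19862/12035) = -30185 + 29999047/12035 = -333277428/12035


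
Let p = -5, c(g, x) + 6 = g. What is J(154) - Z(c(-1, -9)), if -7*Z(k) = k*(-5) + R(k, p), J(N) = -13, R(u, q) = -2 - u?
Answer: -51/7 ≈ -7.2857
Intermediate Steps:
c(g, x) = -6 + g
Z(k) = 2/7 + 6*k/7 (Z(k) = -(k*(-5) + (-2 - k))/7 = -(-5*k + (-2 - k))/7 = -(-2 - 6*k)/7 = 2/7 + 6*k/7)
J(154) - Z(c(-1, -9)) = -13 - (2/7 + 6*(-6 - 1)/7) = -13 - (2/7 + (6/7)*(-7)) = -13 - (2/7 - 6) = -13 - 1*(-40/7) = -13 + 40/7 = -51/7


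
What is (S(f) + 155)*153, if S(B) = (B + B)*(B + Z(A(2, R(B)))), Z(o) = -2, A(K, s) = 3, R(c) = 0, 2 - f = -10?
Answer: 60435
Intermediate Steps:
f = 12 (f = 2 - 1*(-10) = 2 + 10 = 12)
S(B) = 2*B*(-2 + B) (S(B) = (B + B)*(B - 2) = (2*B)*(-2 + B) = 2*B*(-2 + B))
(S(f) + 155)*153 = (2*12*(-2 + 12) + 155)*153 = (2*12*10 + 155)*153 = (240 + 155)*153 = 395*153 = 60435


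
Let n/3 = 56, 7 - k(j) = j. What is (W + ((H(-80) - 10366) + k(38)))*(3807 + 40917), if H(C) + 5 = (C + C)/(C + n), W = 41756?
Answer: 15424144776/11 ≈ 1.4022e+9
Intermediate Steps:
k(j) = 7 - j
n = 168 (n = 3*56 = 168)
H(C) = -5 + 2*C/(168 + C) (H(C) = -5 + (C + C)/(C + 168) = -5 + (2*C)/(168 + C) = -5 + 2*C/(168 + C))
(W + ((H(-80) - 10366) + k(38)))*(3807 + 40917) = (41756 + ((3*(-280 - 1*(-80))/(168 - 80) - 10366) + (7 - 1*38)))*(3807 + 40917) = (41756 + ((3*(-280 + 80)/88 - 10366) + (7 - 38)))*44724 = (41756 + ((3*(1/88)*(-200) - 10366) - 31))*44724 = (41756 + ((-75/11 - 10366) - 31))*44724 = (41756 + (-114101/11 - 31))*44724 = (41756 - 114442/11)*44724 = (344874/11)*44724 = 15424144776/11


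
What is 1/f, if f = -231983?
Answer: -1/231983 ≈ -4.3107e-6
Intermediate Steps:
1/f = 1/(-231983) = -1/231983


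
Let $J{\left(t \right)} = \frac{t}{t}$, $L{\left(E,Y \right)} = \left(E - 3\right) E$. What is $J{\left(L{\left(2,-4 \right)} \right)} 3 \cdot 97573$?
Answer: $292719$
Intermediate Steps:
$L{\left(E,Y \right)} = E \left(-3 + E\right)$ ($L{\left(E,Y \right)} = \left(-3 + E\right) E = E \left(-3 + E\right)$)
$J{\left(t \right)} = 1$
$J{\left(L{\left(2,-4 \right)} \right)} 3 \cdot 97573 = 1 \cdot 3 \cdot 97573 = 3 \cdot 97573 = 292719$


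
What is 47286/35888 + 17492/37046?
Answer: 594877513/332376712 ≈ 1.7898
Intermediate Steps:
47286/35888 + 17492/37046 = 47286*(1/35888) + 17492*(1/37046) = 23643/17944 + 8746/18523 = 594877513/332376712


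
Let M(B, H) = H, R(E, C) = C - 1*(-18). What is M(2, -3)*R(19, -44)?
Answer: 78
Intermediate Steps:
R(E, C) = 18 + C (R(E, C) = C + 18 = 18 + C)
M(2, -3)*R(19, -44) = -3*(18 - 44) = -3*(-26) = 78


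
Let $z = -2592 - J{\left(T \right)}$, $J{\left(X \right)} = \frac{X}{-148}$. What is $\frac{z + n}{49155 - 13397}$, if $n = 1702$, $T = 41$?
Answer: $- \frac{131679}{5292184} \approx -0.024882$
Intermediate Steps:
$J{\left(X \right)} = - \frac{X}{148}$ ($J{\left(X \right)} = X \left(- \frac{1}{148}\right) = - \frac{X}{148}$)
$z = - \frac{383575}{148}$ ($z = -2592 - \left(- \frac{1}{148}\right) 41 = -2592 - - \frac{41}{148} = -2592 + \frac{41}{148} = - \frac{383575}{148} \approx -2591.7$)
$\frac{z + n}{49155 - 13397} = \frac{- \frac{383575}{148} + 1702}{49155 - 13397} = - \frac{131679}{148 \cdot 35758} = \left(- \frac{131679}{148}\right) \frac{1}{35758} = - \frac{131679}{5292184}$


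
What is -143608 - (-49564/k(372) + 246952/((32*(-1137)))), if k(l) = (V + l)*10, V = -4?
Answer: -150198523883/1046040 ≈ -1.4359e+5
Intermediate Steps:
k(l) = -40 + 10*l (k(l) = (-4 + l)*10 = -40 + 10*l)
-143608 - (-49564/k(372) + 246952/((32*(-1137)))) = -143608 - (-49564/(-40 + 10*372) + 246952/((32*(-1137)))) = -143608 - (-49564/(-40 + 3720) + 246952/(-36384)) = -143608 - (-49564/3680 + 246952*(-1/36384)) = -143608 - (-49564*1/3680 - 30869/4548) = -143608 - (-12391/920 - 30869/4548) = -143608 - 1*(-21188437/1046040) = -143608 + 21188437/1046040 = -150198523883/1046040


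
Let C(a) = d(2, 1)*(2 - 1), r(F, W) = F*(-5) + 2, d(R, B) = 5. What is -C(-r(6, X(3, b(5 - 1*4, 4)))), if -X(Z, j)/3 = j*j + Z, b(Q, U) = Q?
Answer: -5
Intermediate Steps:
X(Z, j) = -3*Z - 3*j² (X(Z, j) = -3*(j*j + Z) = -3*(j² + Z) = -3*(Z + j²) = -3*Z - 3*j²)
r(F, W) = 2 - 5*F (r(F, W) = -5*F + 2 = 2 - 5*F)
C(a) = 5 (C(a) = 5*(2 - 1) = 5*1 = 5)
-C(-r(6, X(3, b(5 - 1*4, 4)))) = -1*5 = -5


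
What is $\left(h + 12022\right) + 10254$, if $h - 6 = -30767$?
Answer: $-8485$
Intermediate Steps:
$h = -30761$ ($h = 6 - 30767 = -30761$)
$\left(h + 12022\right) + 10254 = \left(-30761 + 12022\right) + 10254 = -18739 + 10254 = -8485$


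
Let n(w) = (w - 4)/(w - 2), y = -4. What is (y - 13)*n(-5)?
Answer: -153/7 ≈ -21.857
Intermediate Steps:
n(w) = (-4 + w)/(-2 + w)
(y - 13)*n(-5) = (-4 - 13)*((-4 - 5)/(-2 - 5)) = -17*(-9)/(-7) = -(-17)*(-9)/7 = -17*9/7 = -153/7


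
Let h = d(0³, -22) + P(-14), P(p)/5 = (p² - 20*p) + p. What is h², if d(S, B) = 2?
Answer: 5345344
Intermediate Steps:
P(p) = -95*p + 5*p² (P(p) = 5*((p² - 20*p) + p) = 5*(p² - 19*p) = -95*p + 5*p²)
h = 2312 (h = 2 + 5*(-14)*(-19 - 14) = 2 + 5*(-14)*(-33) = 2 + 2310 = 2312)
h² = 2312² = 5345344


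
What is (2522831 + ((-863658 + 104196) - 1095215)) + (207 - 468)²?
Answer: 736275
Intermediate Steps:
(2522831 + ((-863658 + 104196) - 1095215)) + (207 - 468)² = (2522831 + (-759462 - 1095215)) + (-261)² = (2522831 - 1854677) + 68121 = 668154 + 68121 = 736275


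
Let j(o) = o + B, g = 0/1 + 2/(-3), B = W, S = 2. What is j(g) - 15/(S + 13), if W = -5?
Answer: -20/3 ≈ -6.6667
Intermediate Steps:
B = -5
g = -2/3 (g = 0*1 + 2*(-1/3) = 0 - 2/3 = -2/3 ≈ -0.66667)
j(o) = -5 + o (j(o) = o - 5 = -5 + o)
j(g) - 15/(S + 13) = (-5 - 2/3) - 15/(2 + 13) = -17/3 - 15/15 = -17/3 - 15*1/15 = -17/3 - 1 = -20/3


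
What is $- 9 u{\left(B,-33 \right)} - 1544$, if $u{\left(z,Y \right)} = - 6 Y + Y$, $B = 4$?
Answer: $-3029$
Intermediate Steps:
$u{\left(z,Y \right)} = - 5 Y$
$- 9 u{\left(B,-33 \right)} - 1544 = - 9 \left(\left(-5\right) \left(-33\right)\right) - 1544 = \left(-9\right) 165 - 1544 = -1485 - 1544 = -3029$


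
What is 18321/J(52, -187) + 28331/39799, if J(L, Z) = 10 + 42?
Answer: 730630691/2069548 ≈ 353.04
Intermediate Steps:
J(L, Z) = 52
18321/J(52, -187) + 28331/39799 = 18321/52 + 28331/39799 = 730630691/2069548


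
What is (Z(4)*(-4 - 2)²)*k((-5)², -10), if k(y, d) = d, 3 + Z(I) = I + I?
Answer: -1800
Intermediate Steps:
Z(I) = -3 + 2*I (Z(I) = -3 + (I + I) = -3 + 2*I)
(Z(4)*(-4 - 2)²)*k((-5)², -10) = ((-3 + 2*4)*(-4 - 2)²)*(-10) = ((-3 + 8)*(-6)²)*(-10) = (5*36)*(-10) = 180*(-10) = -1800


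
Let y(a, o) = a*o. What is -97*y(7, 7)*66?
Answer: -313698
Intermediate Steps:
-97*y(7, 7)*66 = -679*7*66 = -97*49*66 = -4753*66 = -313698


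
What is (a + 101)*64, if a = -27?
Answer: 4736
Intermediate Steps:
(a + 101)*64 = (-27 + 101)*64 = 74*64 = 4736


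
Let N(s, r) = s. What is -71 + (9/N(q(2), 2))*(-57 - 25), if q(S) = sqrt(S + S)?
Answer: -440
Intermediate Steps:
q(S) = sqrt(2)*sqrt(S) (q(S) = sqrt(2*S) = sqrt(2)*sqrt(S))
-71 + (9/N(q(2), 2))*(-57 - 25) = -71 + (9/((sqrt(2)*sqrt(2))))*(-57 - 25) = -71 + (9/2)*(-82) = -71 - 369 = -440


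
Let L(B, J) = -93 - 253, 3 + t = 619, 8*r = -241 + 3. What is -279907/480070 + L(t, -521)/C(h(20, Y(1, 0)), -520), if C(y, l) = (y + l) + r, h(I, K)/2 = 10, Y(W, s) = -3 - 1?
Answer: 71293947/1017268330 ≈ 0.070084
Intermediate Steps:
Y(W, s) = -4
h(I, K) = 20 (h(I, K) = 2*10 = 20)
r = -119/4 (r = (-241 + 3)/8 = (⅛)*(-238) = -119/4 ≈ -29.750)
t = 616 (t = -3 + 619 = 616)
C(y, l) = -119/4 + l + y (C(y, l) = (y + l) - 119/4 = (l + y) - 119/4 = -119/4 + l + y)
L(B, J) = -346
-279907/480070 + L(t, -521)/C(h(20, Y(1, 0)), -520) = -279907/480070 - 346/(-119/4 - 520 + 20) = -279907*1/480070 - 346/(-2119/4) = -279907/480070 - 346*(-4/2119) = -279907/480070 + 1384/2119 = 71293947/1017268330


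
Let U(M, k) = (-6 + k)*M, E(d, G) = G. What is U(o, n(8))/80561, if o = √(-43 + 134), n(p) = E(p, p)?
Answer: 2*√91/80561 ≈ 0.00023682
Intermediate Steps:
n(p) = p
o = √91 ≈ 9.5394
U(M, k) = M*(-6 + k)
U(o, n(8))/80561 = (√91*(-6 + 8))/80561 = (√91*2)*(1/80561) = (2*√91)*(1/80561) = 2*√91/80561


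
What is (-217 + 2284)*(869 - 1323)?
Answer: -938418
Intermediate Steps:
(-217 + 2284)*(869 - 1323) = 2067*(-454) = -938418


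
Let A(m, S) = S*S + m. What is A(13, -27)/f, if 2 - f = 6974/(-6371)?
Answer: 44597/186 ≈ 239.77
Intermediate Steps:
A(m, S) = m + S² (A(m, S) = S² + m = m + S²)
f = 19716/6371 (f = 2 - 6974/(-6371) = 2 - 6974*(-1)/6371 = 2 - 1*(-6974/6371) = 2 + 6974/6371 = 19716/6371 ≈ 3.0946)
A(13, -27)/f = (13 + (-27)²)/(19716/6371) = (13 + 729)*(6371/19716) = 742*(6371/19716) = 44597/186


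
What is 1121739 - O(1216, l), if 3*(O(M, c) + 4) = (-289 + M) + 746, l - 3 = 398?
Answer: 3363556/3 ≈ 1.1212e+6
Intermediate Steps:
l = 401 (l = 3 + 398 = 401)
O(M, c) = 445/3 + M/3 (O(M, c) = -4 + ((-289 + M) + 746)/3 = -4 + (457 + M)/3 = -4 + (457/3 + M/3) = 445/3 + M/3)
1121739 - O(1216, l) = 1121739 - (445/3 + (1/3)*1216) = 1121739 - (445/3 + 1216/3) = 1121739 - 1*1661/3 = 1121739 - 1661/3 = 3363556/3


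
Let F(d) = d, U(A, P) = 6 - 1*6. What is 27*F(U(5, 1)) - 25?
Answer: -25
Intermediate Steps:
U(A, P) = 0 (U(A, P) = 6 - 6 = 0)
27*F(U(5, 1)) - 25 = 27*0 - 25 = 0 - 25 = -25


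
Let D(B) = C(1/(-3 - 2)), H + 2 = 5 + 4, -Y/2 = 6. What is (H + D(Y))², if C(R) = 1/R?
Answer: 4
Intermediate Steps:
Y = -12 (Y = -2*6 = -12)
C(R) = 1/R
H = 7 (H = -2 + (5 + 4) = -2 + 9 = 7)
D(B) = -5 (D(B) = 1/(1/(-3 - 2)) = 1/(1/(-5)) = 1/(-⅕) = -5)
(H + D(Y))² = (7 - 5)² = 2² = 4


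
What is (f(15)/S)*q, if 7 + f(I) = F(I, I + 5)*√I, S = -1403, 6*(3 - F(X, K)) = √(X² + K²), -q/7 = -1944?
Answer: 95256/1403 + 15876*√15/1403 ≈ 111.72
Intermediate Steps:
q = 13608 (q = -7*(-1944) = 13608)
F(X, K) = 3 - √(K² + X²)/6 (F(X, K) = 3 - √(X² + K²)/6 = 3 - √(K² + X²)/6)
f(I) = -7 + √I*(3 - √(I² + (5 + I)²)/6) (f(I) = -7 + (3 - √((I + 5)² + I²)/6)*√I = -7 + (3 - √((5 + I)² + I²)/6)*√I = -7 + (3 - √(I² + (5 + I)²)/6)*√I = -7 + √I*(3 - √(I² + (5 + I)²)/6))
(f(15)/S)*q = ((-7 + √15*(18 - √(15² + (5 + 15)²))/6)/(-1403))*13608 = ((-7 + √15*(18 - √(225 + 20²))/6)*(-1/1403))*13608 = ((-7 + √15*(18 - √(225 + 400))/6)*(-1/1403))*13608 = ((-7 + √15*(18 - √625)/6)*(-1/1403))*13608 = ((-7 + √15*(18 - 1*25)/6)*(-1/1403))*13608 = ((-7 + √15*(18 - 25)/6)*(-1/1403))*13608 = ((-7 + (⅙)*√15*(-7))*(-1/1403))*13608 = ((-7 - 7*√15/6)*(-1/1403))*13608 = (7/1403 + 7*√15/8418)*13608 = 95256/1403 + 15876*√15/1403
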